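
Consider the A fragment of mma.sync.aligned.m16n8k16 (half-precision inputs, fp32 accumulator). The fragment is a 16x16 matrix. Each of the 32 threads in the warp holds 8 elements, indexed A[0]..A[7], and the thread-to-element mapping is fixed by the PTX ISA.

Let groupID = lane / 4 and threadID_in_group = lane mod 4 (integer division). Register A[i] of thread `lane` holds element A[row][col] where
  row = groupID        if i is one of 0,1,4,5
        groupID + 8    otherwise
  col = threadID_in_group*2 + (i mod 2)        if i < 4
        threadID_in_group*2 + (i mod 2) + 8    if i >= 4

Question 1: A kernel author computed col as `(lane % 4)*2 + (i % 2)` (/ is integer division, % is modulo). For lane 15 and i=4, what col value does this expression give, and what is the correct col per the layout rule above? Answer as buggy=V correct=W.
buggy=6 correct=14

`(lane % 4)*2 + (i % 2)`[15,4]=>6
L=15=>grp=15>>2=3, tig=15&3=3
[4]=>row 3+0=3  col 3·2+0+8=14
col: 6 vs 14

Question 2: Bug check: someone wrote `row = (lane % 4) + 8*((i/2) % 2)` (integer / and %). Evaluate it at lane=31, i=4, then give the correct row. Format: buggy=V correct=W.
`(lane % 4) + 8*((i/2) % 2)`[31,4]→3
31: G=7,T=3
[4] (7+0,3*2+0+8) = (7,14)
row: 3 vs 7

buggy=3 correct=7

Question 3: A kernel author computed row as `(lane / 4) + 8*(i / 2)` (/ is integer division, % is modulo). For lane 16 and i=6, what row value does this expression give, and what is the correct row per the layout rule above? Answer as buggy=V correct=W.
buggy=28 correct=12

`(lane / 4) + 8*(i / 2)`[16,6]->28
16: g=4,t=0
[6] (4+8,0*2+0+8) = (12,8)
row: 28 vs 12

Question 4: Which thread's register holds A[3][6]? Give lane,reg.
15,0

r=3->g=3,rb=0  c=6->cb=0,t=3,b0=0
L=3*4+3=15  i=0*4+0*2+0=0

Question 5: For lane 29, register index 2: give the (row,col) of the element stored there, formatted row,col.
lane 29: gid=7 (29/4), tid=1 (29%4)
i=2: r=7+8=15, c=1*2+0+0=2

15,2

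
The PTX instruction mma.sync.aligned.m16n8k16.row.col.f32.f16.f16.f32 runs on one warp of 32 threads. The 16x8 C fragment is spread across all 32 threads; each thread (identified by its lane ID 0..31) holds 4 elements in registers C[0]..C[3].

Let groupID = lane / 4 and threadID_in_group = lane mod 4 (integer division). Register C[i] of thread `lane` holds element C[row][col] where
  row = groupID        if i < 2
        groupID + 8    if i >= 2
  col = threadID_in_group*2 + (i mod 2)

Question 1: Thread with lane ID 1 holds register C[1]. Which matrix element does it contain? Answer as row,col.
0,3

L=1=>grp=1>>2=0, tig=1&3=1
[1]=>row 0+0=0  col 1·2+1=3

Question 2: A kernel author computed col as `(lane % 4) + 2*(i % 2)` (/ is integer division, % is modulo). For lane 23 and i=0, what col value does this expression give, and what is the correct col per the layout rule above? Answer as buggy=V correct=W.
`(lane % 4) + 2*(i % 2)`[23,0]->3
L=23->g=23>>2=5, t=23&3=3
[0]->row 5+0=5  col 3·2+0=6
col: 3 vs 6

buggy=3 correct=6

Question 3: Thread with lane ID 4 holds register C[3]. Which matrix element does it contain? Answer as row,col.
4: grp=1,tig=0
[3] (1+8,0*2+1) = (9,1)

9,1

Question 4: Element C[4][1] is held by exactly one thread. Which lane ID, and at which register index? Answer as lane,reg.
16,1

r=4->g=4,rb=0  c=1->t=0,b0=1
L=4*4+0=16  i=0*2+1=1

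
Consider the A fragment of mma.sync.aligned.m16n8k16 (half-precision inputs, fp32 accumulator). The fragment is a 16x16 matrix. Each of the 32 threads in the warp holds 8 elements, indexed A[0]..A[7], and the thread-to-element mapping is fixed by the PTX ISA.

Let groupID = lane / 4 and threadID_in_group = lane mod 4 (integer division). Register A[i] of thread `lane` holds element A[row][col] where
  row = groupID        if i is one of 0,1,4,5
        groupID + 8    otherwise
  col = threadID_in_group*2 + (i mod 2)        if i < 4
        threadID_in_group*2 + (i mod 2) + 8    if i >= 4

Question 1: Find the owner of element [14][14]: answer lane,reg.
27,6

r=14→G=6,rhi=1  c=14→chi=1,T=3,p=0
L=6*4+3=27  i=1*4+1*2+0=6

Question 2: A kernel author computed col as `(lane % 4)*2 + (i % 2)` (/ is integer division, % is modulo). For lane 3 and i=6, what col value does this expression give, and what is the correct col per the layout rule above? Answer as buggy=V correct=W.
`(lane % 4)*2 + (i % 2)`[3,6]→6
lane 3: G=0 (3/4), T=3 (3%4)
i=6: r=0+8=8, c=3*2+0+8=14
col: 6 vs 14

buggy=6 correct=14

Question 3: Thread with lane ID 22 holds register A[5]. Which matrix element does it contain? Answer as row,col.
5,13

lane 22->22/4=5, 22 mod 4=2
i=5  r:5+0->5  c:2·2+1+8->13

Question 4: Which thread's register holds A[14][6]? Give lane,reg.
r=14→G=6,rhi=1  c=6→chi=0,T=3,p=0
L=6*4+3=27  i=0*4+1*2+0=2

27,2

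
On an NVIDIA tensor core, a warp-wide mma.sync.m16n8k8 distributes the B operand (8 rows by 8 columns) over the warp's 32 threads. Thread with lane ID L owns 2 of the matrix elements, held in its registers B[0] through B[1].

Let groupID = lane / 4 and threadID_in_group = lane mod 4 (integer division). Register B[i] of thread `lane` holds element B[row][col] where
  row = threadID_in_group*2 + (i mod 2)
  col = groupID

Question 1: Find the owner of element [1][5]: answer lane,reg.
20,1

c: 5->gid=5  r: 1->tid=0,i&1=1
L=5*4+0=20  i=1=1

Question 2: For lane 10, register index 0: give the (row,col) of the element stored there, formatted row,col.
4,2

10: g=2,t=2
[0] (2*2+0,2) = (4,2)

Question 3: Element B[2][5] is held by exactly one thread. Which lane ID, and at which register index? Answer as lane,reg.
c=5→G=5  r=2→T=1,p=0
L=5*4+1=21  i=0=0

21,0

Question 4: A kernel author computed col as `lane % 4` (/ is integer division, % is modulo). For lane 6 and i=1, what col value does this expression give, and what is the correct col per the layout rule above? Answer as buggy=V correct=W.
buggy=2 correct=1

`lane % 4`[6,1]->2
L=6->g=6>>2=1, t=6&3=2
[1]->row 2·2+1=5  col g=1
col: 2 vs 1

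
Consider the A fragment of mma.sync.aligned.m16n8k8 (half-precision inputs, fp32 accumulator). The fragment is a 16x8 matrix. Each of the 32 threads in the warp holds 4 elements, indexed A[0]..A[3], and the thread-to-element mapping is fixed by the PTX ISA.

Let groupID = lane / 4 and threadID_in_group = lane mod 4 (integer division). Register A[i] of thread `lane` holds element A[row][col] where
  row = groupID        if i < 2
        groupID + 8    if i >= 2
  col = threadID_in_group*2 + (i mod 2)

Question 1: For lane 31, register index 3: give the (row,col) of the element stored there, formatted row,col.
15,7

L=31→G=31>>2=7, T=31&3=3
[3]→row 7+8=15  col 3·2+1=7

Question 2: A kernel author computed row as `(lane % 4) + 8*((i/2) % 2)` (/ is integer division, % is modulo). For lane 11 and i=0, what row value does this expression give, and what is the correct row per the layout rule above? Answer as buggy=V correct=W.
buggy=3 correct=2

`(lane % 4) + 8*((i/2) % 2)`[11,0]->3
lane 11->11/4=2, 11 mod 4=3
i=0  r:2+0->2  c:2·3+0->6
row: 3 vs 2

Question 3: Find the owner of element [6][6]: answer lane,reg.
r=6⇒gr=6,Rb=0  c=6⇒th=3,odd=0
L=6*4+3=27  i=0*2+0=0

27,0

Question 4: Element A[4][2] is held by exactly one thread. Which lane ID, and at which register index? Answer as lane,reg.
17,0

r: 4->gid=4,r8=0  c: 2->tid=1,i&1=0
L=4*4+1=17  i=0*2+0=0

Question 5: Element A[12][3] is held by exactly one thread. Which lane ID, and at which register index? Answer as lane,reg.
r=12→G=4,rhi=1  c=3→T=1,p=1
L=4*4+1=17  i=1*2+1=3

17,3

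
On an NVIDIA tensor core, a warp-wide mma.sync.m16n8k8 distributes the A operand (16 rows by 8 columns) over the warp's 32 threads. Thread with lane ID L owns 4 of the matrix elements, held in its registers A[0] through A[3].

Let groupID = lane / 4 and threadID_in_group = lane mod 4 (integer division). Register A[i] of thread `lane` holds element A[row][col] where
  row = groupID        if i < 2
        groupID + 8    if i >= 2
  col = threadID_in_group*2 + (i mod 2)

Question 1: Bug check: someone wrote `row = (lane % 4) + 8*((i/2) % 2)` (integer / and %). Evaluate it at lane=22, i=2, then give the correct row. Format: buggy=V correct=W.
buggy=10 correct=13

`(lane % 4) + 8*((i/2) % 2)`[22,2]->10
lane 22: g=5 (22/4), t=2 (22%4)
i=2: r=5+8=13, c=2*2+0=4
row: 10 vs 13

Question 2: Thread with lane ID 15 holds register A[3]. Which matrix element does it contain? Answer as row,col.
11,7

15: G=3,T=3
[3] (3+8,3*2+1) = (11,7)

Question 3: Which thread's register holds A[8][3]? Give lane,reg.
r=8→G=0,rhi=1  c=3→T=1,p=1
L=0*4+1=1  i=1*2+1=3

1,3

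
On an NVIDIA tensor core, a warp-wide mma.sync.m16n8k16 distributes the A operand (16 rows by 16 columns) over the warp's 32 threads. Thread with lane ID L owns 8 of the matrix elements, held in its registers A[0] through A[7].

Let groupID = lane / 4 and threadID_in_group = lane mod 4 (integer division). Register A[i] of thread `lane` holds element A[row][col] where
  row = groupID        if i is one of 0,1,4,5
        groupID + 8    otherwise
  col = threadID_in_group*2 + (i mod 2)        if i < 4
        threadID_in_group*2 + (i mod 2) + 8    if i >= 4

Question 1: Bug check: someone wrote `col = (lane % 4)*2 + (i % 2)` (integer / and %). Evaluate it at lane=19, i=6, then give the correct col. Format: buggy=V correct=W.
`(lane % 4)*2 + (i % 2)`[19,6]=>6
lane 19: grp=4 (19/4), tig=3 (19%4)
i=6: r=4+8=12, c=3*2+0+8=14
col: 6 vs 14

buggy=6 correct=14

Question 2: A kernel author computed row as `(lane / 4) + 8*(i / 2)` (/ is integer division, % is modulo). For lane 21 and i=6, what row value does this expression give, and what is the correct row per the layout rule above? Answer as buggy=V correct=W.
buggy=29 correct=13

`(lane / 4) + 8*(i / 2)`[21,6]->29
L=21->g=21>>2=5, t=21&3=1
[6]->row 5+8=13  col 1·2+0+8=10
row: 29 vs 13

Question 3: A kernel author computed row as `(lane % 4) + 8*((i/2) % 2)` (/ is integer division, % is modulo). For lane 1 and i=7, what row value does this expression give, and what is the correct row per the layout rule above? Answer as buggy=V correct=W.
buggy=9 correct=8

`(lane % 4) + 8*((i/2) % 2)`[1,7]=>9
lane 1=>1/4=0, 1 mod 4=1
i=7  r:0+8=>8  c:2·1+1+8=>11
row: 9 vs 8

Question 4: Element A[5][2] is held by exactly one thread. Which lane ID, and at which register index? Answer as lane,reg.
r: 5->gid=5,r8=0  c: 2->c8=0,tid=1,i&1=0
L=5*4+1=21  i=0*4+0*2+0=0

21,0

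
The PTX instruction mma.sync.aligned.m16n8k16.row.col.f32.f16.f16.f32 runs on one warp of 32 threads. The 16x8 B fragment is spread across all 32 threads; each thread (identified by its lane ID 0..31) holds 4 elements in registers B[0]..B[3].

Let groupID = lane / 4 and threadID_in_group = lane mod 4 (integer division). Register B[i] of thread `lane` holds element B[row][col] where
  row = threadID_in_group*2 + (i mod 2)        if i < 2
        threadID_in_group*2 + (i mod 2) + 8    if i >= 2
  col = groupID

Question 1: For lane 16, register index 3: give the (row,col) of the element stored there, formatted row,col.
9,4

lane 16=>16/4=4, 16 mod 4=0
i=3  r:2·0+1+8=>9  c:4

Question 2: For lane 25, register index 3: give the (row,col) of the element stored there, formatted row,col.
11,6

lane 25: G=6 (25/4), T=1 (25%4)
i=3: r=1*2+1+8=11, c=G=6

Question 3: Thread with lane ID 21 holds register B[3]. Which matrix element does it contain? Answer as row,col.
21: gid=5,tid=1
[3] (1*2+1+8,5) = (11,5)

11,5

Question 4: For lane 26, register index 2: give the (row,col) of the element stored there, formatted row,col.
L=26->gid=26>>2=6, tid=26&3=2
[2]->row 2·2+0+8=12  col gid=6

12,6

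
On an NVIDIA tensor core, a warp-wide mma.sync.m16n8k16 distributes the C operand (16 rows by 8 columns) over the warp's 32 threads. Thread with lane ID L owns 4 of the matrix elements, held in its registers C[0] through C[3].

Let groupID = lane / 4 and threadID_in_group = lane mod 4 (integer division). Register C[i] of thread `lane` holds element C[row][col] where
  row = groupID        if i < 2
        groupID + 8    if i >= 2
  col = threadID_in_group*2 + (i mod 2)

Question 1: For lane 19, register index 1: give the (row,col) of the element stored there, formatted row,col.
19: G=4,T=3
[1] (4+0,3*2+1) = (4,7)

4,7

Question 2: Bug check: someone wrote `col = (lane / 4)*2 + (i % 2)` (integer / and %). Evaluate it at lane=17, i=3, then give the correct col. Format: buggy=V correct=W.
buggy=9 correct=3

`(lane / 4)*2 + (i % 2)`[17,3]⇒9
lane 17⇒17/4=4, 17 mod 4=1
i=3  r:4+8⇒12  c:2·1+1⇒3
col: 9 vs 3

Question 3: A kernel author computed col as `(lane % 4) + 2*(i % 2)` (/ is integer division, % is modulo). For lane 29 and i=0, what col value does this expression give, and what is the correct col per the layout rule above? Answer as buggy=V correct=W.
`(lane % 4) + 2*(i % 2)`[29,0]->1
lane 29->29/4=7, 29 mod 4=1
i=0  r:7+0->7  c:2·1+0->2
col: 1 vs 2

buggy=1 correct=2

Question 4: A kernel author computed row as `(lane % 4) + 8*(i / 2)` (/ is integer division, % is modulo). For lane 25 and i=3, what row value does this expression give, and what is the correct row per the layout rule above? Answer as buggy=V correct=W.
buggy=9 correct=14

`(lane % 4) + 8*(i / 2)`[25,3]⇒9
lane 25⇒25/4=6, 25 mod 4=1
i=3  r:6+8⇒14  c:2·1+1⇒3
row: 9 vs 14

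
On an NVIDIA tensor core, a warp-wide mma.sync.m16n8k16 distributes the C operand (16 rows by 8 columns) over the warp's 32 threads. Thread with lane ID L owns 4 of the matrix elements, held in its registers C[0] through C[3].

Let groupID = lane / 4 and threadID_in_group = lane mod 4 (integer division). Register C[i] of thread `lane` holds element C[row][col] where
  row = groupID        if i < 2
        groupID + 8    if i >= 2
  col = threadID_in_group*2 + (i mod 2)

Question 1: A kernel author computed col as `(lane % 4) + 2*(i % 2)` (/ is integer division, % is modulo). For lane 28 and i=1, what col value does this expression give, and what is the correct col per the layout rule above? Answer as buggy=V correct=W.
buggy=2 correct=1

`(lane % 4) + 2*(i % 2)`[28,1]=>2
lane 28=>28/4=7, 28 mod 4=0
i=1  r:7+0=>7  c:2·0+1=>1
col: 2 vs 1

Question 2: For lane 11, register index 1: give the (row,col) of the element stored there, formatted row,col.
lane 11->11/4=2, 11 mod 4=3
i=1  r:2+0->2  c:2·3+1->7

2,7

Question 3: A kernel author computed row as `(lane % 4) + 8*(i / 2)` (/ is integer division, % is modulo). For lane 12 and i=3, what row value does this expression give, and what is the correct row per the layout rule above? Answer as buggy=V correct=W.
buggy=8 correct=11

`(lane % 4) + 8*(i / 2)`[12,3]=>8
lane 12: grp=3 (12/4), tig=0 (12%4)
i=3: r=3+8=11, c=0*2+1=1
row: 8 vs 11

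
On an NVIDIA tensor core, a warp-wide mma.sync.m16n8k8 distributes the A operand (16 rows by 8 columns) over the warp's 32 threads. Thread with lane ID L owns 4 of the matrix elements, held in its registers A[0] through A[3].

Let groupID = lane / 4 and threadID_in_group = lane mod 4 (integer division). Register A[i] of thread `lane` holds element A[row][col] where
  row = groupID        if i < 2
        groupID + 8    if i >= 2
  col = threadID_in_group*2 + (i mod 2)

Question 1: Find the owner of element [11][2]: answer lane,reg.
13,2

r=11⇒gr=3,Rb=1  c=2⇒th=1,odd=0
L=3*4+1=13  i=1*2+0=2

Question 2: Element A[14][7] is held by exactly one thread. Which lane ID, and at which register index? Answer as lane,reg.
r=14→G=6,rhi=1  c=7→T=3,p=1
L=6*4+3=27  i=1*2+1=3

27,3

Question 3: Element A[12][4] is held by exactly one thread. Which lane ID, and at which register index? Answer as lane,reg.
18,2

r=12→G=4,rhi=1  c=4→T=2,p=0
L=4*4+2=18  i=1*2+0=2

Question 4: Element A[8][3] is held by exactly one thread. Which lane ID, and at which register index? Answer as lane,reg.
r: 8->gid=0,r8=1  c: 3->tid=1,i&1=1
L=0*4+1=1  i=1*2+1=3

1,3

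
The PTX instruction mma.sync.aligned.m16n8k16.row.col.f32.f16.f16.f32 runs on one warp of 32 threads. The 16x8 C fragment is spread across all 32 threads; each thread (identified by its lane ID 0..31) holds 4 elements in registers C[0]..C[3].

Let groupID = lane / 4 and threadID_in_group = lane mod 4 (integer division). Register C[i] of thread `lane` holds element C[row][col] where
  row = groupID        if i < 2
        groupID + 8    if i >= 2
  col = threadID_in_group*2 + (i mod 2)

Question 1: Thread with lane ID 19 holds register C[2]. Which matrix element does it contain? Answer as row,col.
12,6

lane 19: gid=4 (19/4), tid=3 (19%4)
i=2: r=4+8=12, c=3*2+0=6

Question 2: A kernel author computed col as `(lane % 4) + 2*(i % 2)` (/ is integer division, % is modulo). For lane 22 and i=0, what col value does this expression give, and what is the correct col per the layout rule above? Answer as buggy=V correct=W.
`(lane % 4) + 2*(i % 2)`[22,0]->2
lane 22->22/4=5, 22 mod 4=2
i=0  r:5+0->5  c:2·2+0->4
col: 2 vs 4

buggy=2 correct=4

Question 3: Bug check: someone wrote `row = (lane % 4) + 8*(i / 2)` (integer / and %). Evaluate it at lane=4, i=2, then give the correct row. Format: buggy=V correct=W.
buggy=8 correct=9

`(lane % 4) + 8*(i / 2)`[4,2]->8
lane 4->4/4=1, 4 mod 4=0
i=2  r:1+8->9  c:2·0+0->0
row: 8 vs 9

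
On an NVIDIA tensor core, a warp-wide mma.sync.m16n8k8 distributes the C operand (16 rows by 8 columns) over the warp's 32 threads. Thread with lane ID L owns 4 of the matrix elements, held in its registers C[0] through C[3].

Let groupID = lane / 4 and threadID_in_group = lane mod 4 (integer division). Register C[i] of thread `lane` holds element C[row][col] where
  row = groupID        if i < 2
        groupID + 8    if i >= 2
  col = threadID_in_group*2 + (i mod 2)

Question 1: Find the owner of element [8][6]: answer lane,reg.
3,2

r: 8->gid=0,r8=1  c: 6->tid=3,i&1=0
L=0*4+3=3  i=1*2+0=2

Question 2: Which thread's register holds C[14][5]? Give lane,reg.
r: 14->gid=6,r8=1  c: 5->tid=2,i&1=1
L=6*4+2=26  i=1*2+1=3

26,3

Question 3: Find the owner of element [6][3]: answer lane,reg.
25,1

r=6->g=6,rb=0  c=3->t=1,b0=1
L=6*4+1=25  i=0*2+1=1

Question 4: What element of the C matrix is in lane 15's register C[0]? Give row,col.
lane 15=>15/4=3, 15 mod 4=3
i=0  r:3+0=>3  c:2·3+0=>6

3,6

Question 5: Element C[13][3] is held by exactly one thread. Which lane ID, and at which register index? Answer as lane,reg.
r: 13->gid=5,r8=1  c: 3->tid=1,i&1=1
L=5*4+1=21  i=1*2+1=3

21,3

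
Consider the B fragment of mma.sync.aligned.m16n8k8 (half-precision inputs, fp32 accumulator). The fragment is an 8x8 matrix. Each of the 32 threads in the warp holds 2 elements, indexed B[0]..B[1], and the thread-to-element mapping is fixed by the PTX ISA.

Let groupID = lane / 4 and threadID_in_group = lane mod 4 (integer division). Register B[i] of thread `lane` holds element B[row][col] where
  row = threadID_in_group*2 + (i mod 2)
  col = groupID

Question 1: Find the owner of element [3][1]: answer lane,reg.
5,1

c: 1->gid=1  r: 3->tid=1,i&1=1
L=1*4+1=5  i=1=1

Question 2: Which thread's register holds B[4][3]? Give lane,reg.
14,0

c=3->g=3  r=4->t=2,b0=0
L=3*4+2=14  i=0=0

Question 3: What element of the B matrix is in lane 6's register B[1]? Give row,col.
6: gid=1,tid=2
[1] (2*2+1,1) = (5,1)

5,1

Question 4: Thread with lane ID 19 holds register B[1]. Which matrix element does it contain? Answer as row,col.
lane 19: gr=4 (19/4), th=3 (19%4)
i=1: r=3*2+1=7, c=gr=4

7,4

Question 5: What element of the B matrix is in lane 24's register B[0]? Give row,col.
lane 24->24/4=6, 24 mod 4=0
i=0  r:2·0+0->0  c:6

0,6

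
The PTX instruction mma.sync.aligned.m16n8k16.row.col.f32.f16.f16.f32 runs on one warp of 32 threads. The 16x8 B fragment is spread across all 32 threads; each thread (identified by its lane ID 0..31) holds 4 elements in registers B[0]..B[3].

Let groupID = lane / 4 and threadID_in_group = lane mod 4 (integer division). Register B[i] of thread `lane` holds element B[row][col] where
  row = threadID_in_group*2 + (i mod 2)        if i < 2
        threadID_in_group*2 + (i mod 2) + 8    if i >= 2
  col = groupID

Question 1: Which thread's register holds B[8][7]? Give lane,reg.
c=7->g=7  r=8->rb=1,t=0,b0=0
L=7*4+0=28  i=1*2+0=2

28,2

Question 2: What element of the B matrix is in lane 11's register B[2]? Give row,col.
lane 11→11/4=2, 11 mod 4=3
i=2  r:2·3+0+8→14  c:2

14,2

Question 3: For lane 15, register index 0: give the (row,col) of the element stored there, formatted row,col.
lane 15→15/4=3, 15 mod 4=3
i=0  r:2·3+0+0→6  c:3

6,3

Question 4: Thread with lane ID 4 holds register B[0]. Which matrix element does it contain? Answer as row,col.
lane 4: g=1 (4/4), t=0 (4%4)
i=0: r=0*2+0+0=0, c=g=1

0,1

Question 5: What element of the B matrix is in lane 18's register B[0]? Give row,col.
L=18→G=18>>2=4, T=18&3=2
[0]→row 2·2+0+0=4  col G=4

4,4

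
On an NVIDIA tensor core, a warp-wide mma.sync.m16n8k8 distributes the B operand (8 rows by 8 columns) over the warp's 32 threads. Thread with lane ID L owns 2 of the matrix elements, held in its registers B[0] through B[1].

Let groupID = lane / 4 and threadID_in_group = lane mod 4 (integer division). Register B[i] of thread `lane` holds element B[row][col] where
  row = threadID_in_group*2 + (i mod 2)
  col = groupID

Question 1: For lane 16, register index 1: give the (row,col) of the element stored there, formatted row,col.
L=16=>grp=16>>2=4, tig=16&3=0
[1]=>row 0·2+1=1  col grp=4

1,4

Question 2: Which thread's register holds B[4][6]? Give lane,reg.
c=6->g=6  r=4->t=2,b0=0
L=6*4+2=26  i=0=0

26,0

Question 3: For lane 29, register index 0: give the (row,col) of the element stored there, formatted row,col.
2,7

L=29=>grp=29>>2=7, tig=29&3=1
[0]=>row 1·2+0=2  col grp=7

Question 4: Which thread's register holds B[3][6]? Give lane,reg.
25,1

c:6=>grp=6  r:3=>tig=1,lo=1
L=6*4+1=25  i=1=1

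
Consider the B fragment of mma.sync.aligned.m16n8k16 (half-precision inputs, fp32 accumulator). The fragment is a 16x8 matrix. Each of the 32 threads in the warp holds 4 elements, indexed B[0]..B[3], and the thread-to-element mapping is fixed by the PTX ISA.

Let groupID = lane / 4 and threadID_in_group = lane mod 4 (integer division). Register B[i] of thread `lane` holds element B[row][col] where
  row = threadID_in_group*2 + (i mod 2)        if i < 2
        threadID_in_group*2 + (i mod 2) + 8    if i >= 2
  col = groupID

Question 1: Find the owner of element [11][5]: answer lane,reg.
21,3

c:5=>grp=5  r:11=>rB=1,tig=1,lo=1
L=5*4+1=21  i=1*2+1=3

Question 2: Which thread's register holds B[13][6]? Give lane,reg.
26,3

c:6=>grp=6  r:13=>rB=1,tig=2,lo=1
L=6*4+2=26  i=1*2+1=3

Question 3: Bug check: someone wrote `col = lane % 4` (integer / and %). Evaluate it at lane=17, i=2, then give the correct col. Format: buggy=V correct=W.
`lane % 4`[17,2]=>1
lane 17=>17/4=4, 17 mod 4=1
i=2  r:2·1+0+8=>10  c:4
col: 1 vs 4

buggy=1 correct=4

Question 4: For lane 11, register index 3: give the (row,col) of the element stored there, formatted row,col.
lane 11: gid=2 (11/4), tid=3 (11%4)
i=3: r=3*2+1+8=15, c=gid=2

15,2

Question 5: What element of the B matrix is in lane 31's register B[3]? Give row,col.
15,7

L=31->gid=31>>2=7, tid=31&3=3
[3]->row 3·2+1+8=15  col gid=7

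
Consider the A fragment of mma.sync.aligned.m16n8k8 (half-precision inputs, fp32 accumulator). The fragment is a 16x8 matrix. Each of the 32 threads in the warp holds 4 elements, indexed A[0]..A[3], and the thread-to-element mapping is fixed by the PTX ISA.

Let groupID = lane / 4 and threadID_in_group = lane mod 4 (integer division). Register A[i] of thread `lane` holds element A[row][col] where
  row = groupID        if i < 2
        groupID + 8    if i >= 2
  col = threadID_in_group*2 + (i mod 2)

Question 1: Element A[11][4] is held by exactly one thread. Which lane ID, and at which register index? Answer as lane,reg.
r=11⇒gr=3,Rb=1  c=4⇒th=2,odd=0
L=3*4+2=14  i=1*2+0=2

14,2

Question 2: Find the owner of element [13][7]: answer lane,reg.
r=13⇒gr=5,Rb=1  c=7⇒th=3,odd=1
L=5*4+3=23  i=1*2+1=3

23,3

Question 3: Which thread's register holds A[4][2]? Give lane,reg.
17,0

r=4→G=4,rhi=0  c=2→T=1,p=0
L=4*4+1=17  i=0*2+0=0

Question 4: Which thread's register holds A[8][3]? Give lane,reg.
1,3

r: 8->gid=0,r8=1  c: 3->tid=1,i&1=1
L=0*4+1=1  i=1*2+1=3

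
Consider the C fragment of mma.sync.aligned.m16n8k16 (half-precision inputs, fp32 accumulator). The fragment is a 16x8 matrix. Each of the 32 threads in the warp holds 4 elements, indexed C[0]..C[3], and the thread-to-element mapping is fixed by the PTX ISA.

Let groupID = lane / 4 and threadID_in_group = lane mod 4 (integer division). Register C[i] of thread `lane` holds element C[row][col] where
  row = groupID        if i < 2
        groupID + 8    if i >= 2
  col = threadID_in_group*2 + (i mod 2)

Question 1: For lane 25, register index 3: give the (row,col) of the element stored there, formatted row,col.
lane 25⇒25/4=6, 25 mod 4=1
i=3  r:6+8⇒14  c:2·1+1⇒3

14,3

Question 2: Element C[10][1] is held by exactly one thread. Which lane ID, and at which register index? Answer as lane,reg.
r=10⇒gr=2,Rb=1  c=1⇒th=0,odd=1
L=2*4+0=8  i=1*2+1=3

8,3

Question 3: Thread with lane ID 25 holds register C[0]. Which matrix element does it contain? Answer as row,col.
6,2

L=25=>grp=25>>2=6, tig=25&3=1
[0]=>row 6+0=6  col 1·2+0=2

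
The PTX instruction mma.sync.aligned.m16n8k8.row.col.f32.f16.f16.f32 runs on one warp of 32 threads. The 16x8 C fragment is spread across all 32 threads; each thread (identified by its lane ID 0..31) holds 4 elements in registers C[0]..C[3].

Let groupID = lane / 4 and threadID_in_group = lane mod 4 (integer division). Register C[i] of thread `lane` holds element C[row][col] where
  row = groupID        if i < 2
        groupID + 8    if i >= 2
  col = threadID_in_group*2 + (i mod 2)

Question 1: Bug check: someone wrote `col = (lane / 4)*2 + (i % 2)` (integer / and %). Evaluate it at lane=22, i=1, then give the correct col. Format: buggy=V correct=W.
`(lane / 4)*2 + (i % 2)`[22,1]⇒11
L=22⇒gr=22>>2=5, th=22&3=2
[1]⇒row 5+0=5  col 2·2+1=5
col: 11 vs 5

buggy=11 correct=5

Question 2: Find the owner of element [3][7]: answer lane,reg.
r=3→G=3,rhi=0  c=7→T=3,p=1
L=3*4+3=15  i=0*2+1=1

15,1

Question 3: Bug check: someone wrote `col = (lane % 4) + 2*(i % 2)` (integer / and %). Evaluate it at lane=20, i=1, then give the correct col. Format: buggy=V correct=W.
buggy=2 correct=1

`(lane % 4) + 2*(i % 2)`[20,1]⇒2
lane 20: gr=5 (20/4), th=0 (20%4)
i=1: r=5+0=5, c=0*2+1=1
col: 2 vs 1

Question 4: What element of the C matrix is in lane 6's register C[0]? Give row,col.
1,4

lane 6=>6/4=1, 6 mod 4=2
i=0  r:1+0=>1  c:2·2+0=>4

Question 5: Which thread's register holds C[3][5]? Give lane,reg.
14,1

r=3⇒gr=3,Rb=0  c=5⇒th=2,odd=1
L=3*4+2=14  i=0*2+1=1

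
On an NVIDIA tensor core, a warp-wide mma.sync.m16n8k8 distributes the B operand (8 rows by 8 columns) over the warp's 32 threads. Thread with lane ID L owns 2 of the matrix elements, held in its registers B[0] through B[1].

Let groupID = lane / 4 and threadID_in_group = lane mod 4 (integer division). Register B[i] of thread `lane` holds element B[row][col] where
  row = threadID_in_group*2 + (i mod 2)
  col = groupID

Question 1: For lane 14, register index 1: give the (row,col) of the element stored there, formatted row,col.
5,3

L=14->gid=14>>2=3, tid=14&3=2
[1]->row 2·2+1=5  col gid=3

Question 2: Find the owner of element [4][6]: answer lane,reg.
26,0

c: 6->gid=6  r: 4->tid=2,i&1=0
L=6*4+2=26  i=0=0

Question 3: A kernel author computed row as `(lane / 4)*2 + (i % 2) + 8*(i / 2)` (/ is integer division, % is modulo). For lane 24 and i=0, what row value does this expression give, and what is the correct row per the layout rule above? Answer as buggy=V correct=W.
buggy=12 correct=0

`(lane / 4)*2 + (i % 2) + 8*(i / 2)`[24,0]->12
L=24->gid=24>>2=6, tid=24&3=0
[0]->row 0·2+0=0  col gid=6
row: 12 vs 0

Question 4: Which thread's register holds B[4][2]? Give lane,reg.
c=2→G=2  r=4→T=2,p=0
L=2*4+2=10  i=0=0

10,0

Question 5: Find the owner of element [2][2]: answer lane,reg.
c=2→G=2  r=2→T=1,p=0
L=2*4+1=9  i=0=0

9,0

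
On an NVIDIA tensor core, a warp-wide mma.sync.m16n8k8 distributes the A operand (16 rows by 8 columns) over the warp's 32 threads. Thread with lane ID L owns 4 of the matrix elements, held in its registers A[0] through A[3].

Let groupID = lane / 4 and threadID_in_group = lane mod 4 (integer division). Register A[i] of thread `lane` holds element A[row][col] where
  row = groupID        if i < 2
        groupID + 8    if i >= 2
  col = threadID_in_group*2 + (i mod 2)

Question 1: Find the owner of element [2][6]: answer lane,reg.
r=2->g=2,rb=0  c=6->t=3,b0=0
L=2*4+3=11  i=0*2+0=0

11,0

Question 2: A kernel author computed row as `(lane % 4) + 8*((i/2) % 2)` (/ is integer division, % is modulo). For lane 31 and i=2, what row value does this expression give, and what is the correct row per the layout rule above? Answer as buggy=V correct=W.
`(lane % 4) + 8*((i/2) % 2)`[31,2]=>11
31: grp=7,tig=3
[2] (7+8,3*2+0) = (15,6)
row: 11 vs 15

buggy=11 correct=15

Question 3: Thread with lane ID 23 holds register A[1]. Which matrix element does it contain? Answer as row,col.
5,7

L=23->g=23>>2=5, t=23&3=3
[1]->row 5+0=5  col 3·2+1=7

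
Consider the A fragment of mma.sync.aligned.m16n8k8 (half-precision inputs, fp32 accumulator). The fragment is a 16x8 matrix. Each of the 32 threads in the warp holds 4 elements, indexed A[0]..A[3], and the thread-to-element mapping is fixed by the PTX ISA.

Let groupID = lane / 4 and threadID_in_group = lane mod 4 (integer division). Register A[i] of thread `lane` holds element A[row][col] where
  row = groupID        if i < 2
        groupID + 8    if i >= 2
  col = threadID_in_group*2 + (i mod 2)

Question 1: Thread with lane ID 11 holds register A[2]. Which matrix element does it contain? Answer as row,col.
10,6

L=11→G=11>>2=2, T=11&3=3
[2]→row 2+8=10  col 3·2+0=6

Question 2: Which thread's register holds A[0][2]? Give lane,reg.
1,0

r=0→G=0,rhi=0  c=2→T=1,p=0
L=0*4+1=1  i=0*2+0=0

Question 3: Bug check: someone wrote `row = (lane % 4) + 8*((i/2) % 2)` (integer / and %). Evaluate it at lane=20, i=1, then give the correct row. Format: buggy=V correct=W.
`(lane % 4) + 8*((i/2) % 2)`[20,1]⇒0
20: gr=5,th=0
[1] (5+0,0*2+1) = (5,1)
row: 0 vs 5

buggy=0 correct=5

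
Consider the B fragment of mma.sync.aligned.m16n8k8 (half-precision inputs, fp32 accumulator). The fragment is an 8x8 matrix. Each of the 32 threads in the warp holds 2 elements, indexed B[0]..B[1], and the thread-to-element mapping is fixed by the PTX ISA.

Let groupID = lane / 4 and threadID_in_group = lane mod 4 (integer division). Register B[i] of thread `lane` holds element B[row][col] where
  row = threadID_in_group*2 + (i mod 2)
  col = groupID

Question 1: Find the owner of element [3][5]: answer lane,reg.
c:5=>grp=5  r:3=>tig=1,lo=1
L=5*4+1=21  i=1=1

21,1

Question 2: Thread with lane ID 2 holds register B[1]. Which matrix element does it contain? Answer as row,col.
lane 2: G=0 (2/4), T=2 (2%4)
i=1: r=2*2+1=5, c=G=0

5,0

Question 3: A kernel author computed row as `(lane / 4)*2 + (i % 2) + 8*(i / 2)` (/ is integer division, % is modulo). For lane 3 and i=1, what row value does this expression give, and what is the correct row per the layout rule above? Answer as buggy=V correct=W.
`(lane / 4)*2 + (i % 2) + 8*(i / 2)`[3,1]→1
lane 3: G=0 (3/4), T=3 (3%4)
i=1: r=3*2+1=7, c=G=0
row: 1 vs 7

buggy=1 correct=7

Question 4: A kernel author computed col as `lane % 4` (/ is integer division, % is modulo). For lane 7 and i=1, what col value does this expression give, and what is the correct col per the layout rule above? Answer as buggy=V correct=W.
`lane % 4`[7,1]⇒3
7: gr=1,th=3
[1] (3*2+1,1) = (7,1)
col: 3 vs 1

buggy=3 correct=1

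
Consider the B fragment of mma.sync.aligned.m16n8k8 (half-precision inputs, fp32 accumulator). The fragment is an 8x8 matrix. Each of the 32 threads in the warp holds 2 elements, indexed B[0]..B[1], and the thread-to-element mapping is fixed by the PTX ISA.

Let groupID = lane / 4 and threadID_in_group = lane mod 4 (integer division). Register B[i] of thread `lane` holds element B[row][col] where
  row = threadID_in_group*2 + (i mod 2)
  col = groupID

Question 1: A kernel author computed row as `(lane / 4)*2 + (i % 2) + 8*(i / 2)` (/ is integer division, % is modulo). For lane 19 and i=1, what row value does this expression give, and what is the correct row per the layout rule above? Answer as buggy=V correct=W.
`(lane / 4)*2 + (i % 2) + 8*(i / 2)`[19,1]->9
lane 19: g=4 (19/4), t=3 (19%4)
i=1: r=3*2+1=7, c=g=4
row: 9 vs 7

buggy=9 correct=7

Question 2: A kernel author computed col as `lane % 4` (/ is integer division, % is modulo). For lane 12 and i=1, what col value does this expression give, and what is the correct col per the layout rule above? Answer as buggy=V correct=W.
`lane % 4`[12,1]=>0
12: grp=3,tig=0
[1] (0*2+1,3) = (1,3)
col: 0 vs 3

buggy=0 correct=3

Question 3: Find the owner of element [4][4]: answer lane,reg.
18,0

c=4->g=4  r=4->t=2,b0=0
L=4*4+2=18  i=0=0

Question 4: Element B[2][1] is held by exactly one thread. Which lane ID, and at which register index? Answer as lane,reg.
c=1->g=1  r=2->t=1,b0=0
L=1*4+1=5  i=0=0

5,0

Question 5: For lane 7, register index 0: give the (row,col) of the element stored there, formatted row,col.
6,1

lane 7: grp=1 (7/4), tig=3 (7%4)
i=0: r=3*2+0=6, c=grp=1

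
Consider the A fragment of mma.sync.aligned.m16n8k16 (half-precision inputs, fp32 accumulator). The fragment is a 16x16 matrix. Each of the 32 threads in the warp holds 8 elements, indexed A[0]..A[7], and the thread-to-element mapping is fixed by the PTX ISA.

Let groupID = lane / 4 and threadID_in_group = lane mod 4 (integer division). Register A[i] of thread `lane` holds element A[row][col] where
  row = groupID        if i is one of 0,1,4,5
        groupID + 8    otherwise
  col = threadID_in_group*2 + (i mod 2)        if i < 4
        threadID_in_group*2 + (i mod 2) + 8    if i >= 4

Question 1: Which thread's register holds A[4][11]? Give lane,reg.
17,5

r:4=>grp=4,rB=0  c:11=>cB=1,tig=1,lo=1
L=4*4+1=17  i=1*4+0*2+1=5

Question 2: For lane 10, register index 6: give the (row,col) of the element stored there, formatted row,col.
lane 10->10/4=2, 10 mod 4=2
i=6  r:2+8->10  c:2·2+0+8->12

10,12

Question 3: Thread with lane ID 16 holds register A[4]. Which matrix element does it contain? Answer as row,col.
L=16⇒gr=16>>2=4, th=16&3=0
[4]⇒row 4+0=4  col 0·2+0+8=8

4,8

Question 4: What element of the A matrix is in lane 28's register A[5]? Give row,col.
7,9

L=28->gid=28>>2=7, tid=28&3=0
[5]->row 7+0=7  col 0·2+1+8=9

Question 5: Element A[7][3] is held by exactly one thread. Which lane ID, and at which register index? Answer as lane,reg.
29,1

r: 7->gid=7,r8=0  c: 3->c8=0,tid=1,i&1=1
L=7*4+1=29  i=0*4+0*2+1=1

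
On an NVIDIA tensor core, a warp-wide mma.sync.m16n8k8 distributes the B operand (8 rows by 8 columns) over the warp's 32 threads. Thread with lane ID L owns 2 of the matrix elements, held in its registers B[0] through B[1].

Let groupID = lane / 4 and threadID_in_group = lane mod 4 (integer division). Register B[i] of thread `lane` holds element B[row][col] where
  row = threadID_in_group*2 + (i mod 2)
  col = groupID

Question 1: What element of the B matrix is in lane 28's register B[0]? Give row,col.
0,7

lane 28->28/4=7, 28 mod 4=0
i=0  r:2·0+0->0  c:7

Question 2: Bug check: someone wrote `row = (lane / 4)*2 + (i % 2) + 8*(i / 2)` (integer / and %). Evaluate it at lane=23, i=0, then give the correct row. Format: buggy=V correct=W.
buggy=10 correct=6

`(lane / 4)*2 + (i % 2) + 8*(i / 2)`[23,0]->10
L=23->gid=23>>2=5, tid=23&3=3
[0]->row 3·2+0=6  col gid=5
row: 10 vs 6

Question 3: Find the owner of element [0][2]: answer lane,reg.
8,0

c:2=>grp=2  r:0=>tig=0,lo=0
L=2*4+0=8  i=0=0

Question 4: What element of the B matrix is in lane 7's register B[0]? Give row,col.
6,1

L=7⇒gr=7>>2=1, th=7&3=3
[0]⇒row 3·2+0=6  col gr=1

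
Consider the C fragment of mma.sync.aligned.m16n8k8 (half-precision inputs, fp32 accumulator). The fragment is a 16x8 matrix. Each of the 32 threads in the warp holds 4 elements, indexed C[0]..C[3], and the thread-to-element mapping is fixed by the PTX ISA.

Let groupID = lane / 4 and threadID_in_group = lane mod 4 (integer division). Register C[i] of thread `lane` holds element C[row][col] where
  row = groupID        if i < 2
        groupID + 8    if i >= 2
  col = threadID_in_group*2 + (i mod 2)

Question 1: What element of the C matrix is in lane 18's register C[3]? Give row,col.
12,5

lane 18: G=4 (18/4), T=2 (18%4)
i=3: r=4+8=12, c=2*2+1=5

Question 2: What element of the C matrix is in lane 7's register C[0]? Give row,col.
lane 7: gr=1 (7/4), th=3 (7%4)
i=0: r=1+0=1, c=3*2+0=6

1,6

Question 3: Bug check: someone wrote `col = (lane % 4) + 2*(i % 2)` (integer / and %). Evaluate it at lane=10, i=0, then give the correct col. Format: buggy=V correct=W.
`(lane % 4) + 2*(i % 2)`[10,0]->2
lane 10: gid=2 (10/4), tid=2 (10%4)
i=0: r=2+0=2, c=2*2+0=4
col: 2 vs 4

buggy=2 correct=4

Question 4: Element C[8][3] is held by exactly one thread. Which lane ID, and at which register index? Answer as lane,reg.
r=8->g=0,rb=1  c=3->t=1,b0=1
L=0*4+1=1  i=1*2+1=3

1,3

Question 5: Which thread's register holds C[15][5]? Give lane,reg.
30,3

r=15->g=7,rb=1  c=5->t=2,b0=1
L=7*4+2=30  i=1*2+1=3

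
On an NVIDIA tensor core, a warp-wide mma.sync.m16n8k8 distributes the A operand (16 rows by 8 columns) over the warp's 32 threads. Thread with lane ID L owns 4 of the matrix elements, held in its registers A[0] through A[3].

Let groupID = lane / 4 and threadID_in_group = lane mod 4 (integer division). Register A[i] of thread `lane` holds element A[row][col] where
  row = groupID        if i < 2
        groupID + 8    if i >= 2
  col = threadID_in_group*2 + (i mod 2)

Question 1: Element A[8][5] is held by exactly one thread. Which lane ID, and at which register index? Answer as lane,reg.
r=8⇒gr=0,Rb=1  c=5⇒th=2,odd=1
L=0*4+2=2  i=1*2+1=3

2,3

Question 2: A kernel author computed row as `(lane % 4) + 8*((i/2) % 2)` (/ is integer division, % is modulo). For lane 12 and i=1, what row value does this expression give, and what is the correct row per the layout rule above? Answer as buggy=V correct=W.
`(lane % 4) + 8*((i/2) % 2)`[12,1]->0
L=12->gid=12>>2=3, tid=12&3=0
[1]->row 3+0=3  col 0·2+1=1
row: 0 vs 3

buggy=0 correct=3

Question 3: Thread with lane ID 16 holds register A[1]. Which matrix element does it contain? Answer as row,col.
16: G=4,T=0
[1] (4+0,0*2+1) = (4,1)

4,1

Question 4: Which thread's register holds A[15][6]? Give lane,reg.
31,2

r=15⇒gr=7,Rb=1  c=6⇒th=3,odd=0
L=7*4+3=31  i=1*2+0=2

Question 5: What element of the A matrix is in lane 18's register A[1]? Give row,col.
18: gr=4,th=2
[1] (4+0,2*2+1) = (4,5)

4,5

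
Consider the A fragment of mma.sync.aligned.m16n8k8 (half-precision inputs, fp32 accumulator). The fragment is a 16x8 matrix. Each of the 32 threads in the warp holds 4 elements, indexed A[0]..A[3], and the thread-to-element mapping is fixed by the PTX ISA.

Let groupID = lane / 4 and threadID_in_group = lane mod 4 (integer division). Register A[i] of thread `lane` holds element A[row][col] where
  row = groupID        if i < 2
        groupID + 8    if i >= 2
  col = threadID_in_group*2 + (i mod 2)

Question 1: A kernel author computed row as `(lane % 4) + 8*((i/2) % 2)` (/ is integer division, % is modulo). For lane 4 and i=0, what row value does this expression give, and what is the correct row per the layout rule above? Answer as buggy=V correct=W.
`(lane % 4) + 8*((i/2) % 2)`[4,0]=>0
L=4=>grp=4>>2=1, tig=4&3=0
[0]=>row 1+0=1  col 0·2+0=0
row: 0 vs 1

buggy=0 correct=1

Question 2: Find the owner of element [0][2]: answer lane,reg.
r=0->g=0,rb=0  c=2->t=1,b0=0
L=0*4+1=1  i=0*2+0=0

1,0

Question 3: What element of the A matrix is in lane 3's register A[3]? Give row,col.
L=3→G=3>>2=0, T=3&3=3
[3]→row 0+8=8  col 3·2+1=7

8,7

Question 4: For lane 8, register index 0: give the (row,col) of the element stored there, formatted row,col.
2,0

L=8→G=8>>2=2, T=8&3=0
[0]→row 2+0=2  col 0·2+0=0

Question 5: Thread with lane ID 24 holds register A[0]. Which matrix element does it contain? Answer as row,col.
24: gid=6,tid=0
[0] (6+0,0*2+0) = (6,0)

6,0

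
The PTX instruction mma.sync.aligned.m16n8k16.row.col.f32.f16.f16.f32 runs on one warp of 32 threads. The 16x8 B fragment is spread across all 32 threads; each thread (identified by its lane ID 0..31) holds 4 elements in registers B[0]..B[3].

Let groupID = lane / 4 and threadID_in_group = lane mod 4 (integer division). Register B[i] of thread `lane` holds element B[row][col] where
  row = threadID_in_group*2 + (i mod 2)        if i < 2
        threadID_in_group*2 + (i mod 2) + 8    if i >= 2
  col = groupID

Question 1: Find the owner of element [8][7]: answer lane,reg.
28,2

c=7->g=7  r=8->rb=1,t=0,b0=0
L=7*4+0=28  i=1*2+0=2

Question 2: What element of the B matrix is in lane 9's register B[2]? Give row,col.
10,2

9: gid=2,tid=1
[2] (1*2+0+8,2) = (10,2)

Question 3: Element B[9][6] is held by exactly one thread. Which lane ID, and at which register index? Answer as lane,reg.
c=6->g=6  r=9->rb=1,t=0,b0=1
L=6*4+0=24  i=1*2+1=3

24,3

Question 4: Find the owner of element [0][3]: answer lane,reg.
12,0

c=3->g=3  r=0->rb=0,t=0,b0=0
L=3*4+0=12  i=0*2+0=0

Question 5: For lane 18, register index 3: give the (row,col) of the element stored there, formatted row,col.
lane 18→18/4=4, 18 mod 4=2
i=3  r:2·2+1+8→13  c:4

13,4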